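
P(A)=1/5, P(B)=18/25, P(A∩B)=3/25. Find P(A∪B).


P(A∪B) = P(A) + P(B) - P(A∩B)
= 1/5 + 18/25 - 3/25 = 4/5

4/5


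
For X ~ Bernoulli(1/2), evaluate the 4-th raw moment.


For Bernoulli: X in {0,1}
E[X^4] = 0^4*(1-1/2) + 1^4*1/2 = 1/2

1/2


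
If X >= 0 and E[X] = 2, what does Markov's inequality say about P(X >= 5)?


Markov: P(X >= a) <= E[X]/a
P(X >= 5) <= 2/5

2/5


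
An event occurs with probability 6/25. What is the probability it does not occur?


P(A') = 1 - P(A) = 1 - 6/25 = 19/25

19/25


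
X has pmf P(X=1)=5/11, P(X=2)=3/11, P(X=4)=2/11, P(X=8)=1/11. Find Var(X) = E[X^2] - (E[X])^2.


E[X] = 27/11, E[X^2] = 113/11
Var(X) = E[X^2] - (E[X])^2 = 113/11 - (27/11)^2 = 514/121

514/121


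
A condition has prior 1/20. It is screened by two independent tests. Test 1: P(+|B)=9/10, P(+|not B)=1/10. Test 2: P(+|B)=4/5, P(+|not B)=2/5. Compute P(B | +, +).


After test 1: P(+) = 9/10*1/20 + 1/10*19/20 = 7/50
P(B|+) = (9/200)/(7/50) = 9/28
After test 2 (use post1 as new prior): P(+) = 4/5*9/28 + 2/5*19/28 = 37/70
P(B|+,+) = (9/35)/(37/70) = 18/37

18/37


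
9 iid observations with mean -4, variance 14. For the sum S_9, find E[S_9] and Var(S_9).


E[S_n] = n*mu = 9*-4 = -36
Var(S_n) = n*sigma^2 = 9*14 = 126

E[S_9]=-36, Var(S_9)=126


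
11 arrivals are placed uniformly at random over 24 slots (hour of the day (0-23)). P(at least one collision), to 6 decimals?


P(all different) = prod((24-i)/24 for i=0..10) = 0.065479
P(at least one match) = 1 - 0.065479 = 0.934521

0.934521


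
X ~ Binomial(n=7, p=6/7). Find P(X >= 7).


P(X>=7) = P(X=7)
= 279936/823543
= 279936/823543

279936/823543


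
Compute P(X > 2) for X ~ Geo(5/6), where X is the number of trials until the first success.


P(X > 2) = P(first 2 trials all fail) = (1-p)^2 = (1/6)^2 = 1/36

1/36


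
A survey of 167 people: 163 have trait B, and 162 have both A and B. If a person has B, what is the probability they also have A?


P(A|B) = P(A∩B)/P(B) = (162/167)/(163/167) = 162/163

162/163


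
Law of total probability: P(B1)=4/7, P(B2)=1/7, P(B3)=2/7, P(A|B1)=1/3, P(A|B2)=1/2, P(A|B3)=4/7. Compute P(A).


P(A) = P(A|B1)P(B1) + P(A|B2)P(B2) + P(A|B3)P(B3)
= 1/3*4/7 + 1/2*1/7 + 4/7*2/7
= 4/21 + 1/14 + 8/49 = 125/294

125/294


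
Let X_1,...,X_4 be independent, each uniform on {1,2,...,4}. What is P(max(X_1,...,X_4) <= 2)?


P(max <= 2) = P(all X_i <= 2) = (P(X_1 <= 2))^4
= (2/4)^4 = (1/2)^4 = 1/16

1/16


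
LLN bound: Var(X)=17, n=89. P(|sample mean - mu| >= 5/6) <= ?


Var(Xbar) = Var(X)/n = 17/89
Chebyshev: P(|Xbar-mu| >= 5/6) <= Var(Xbar)/(5/6)^2 = (17/89)/(25/36) = 612/2225

612/2225


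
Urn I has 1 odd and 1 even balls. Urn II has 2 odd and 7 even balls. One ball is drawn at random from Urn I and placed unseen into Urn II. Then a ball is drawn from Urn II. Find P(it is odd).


P(transfer odd) = 1/2; P(transfer even) = 1/2
If odd transferred: Urn II has 3 odd of 10, so P(odd|odd moved) = 3/10
If even transferred: Urn II has 2 odd of 10, so P(odd|even moved) = 1/5
By total probability: P(odd) = 1/2*3/10 + 1/2*1/5 = 1/4

1/4


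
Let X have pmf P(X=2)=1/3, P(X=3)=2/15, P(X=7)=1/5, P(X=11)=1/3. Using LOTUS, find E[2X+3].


E[2X+3] = sum(g(x)*P(x))
= 7*1/3 + 9*2/15 + 17*1/5 + 25*1/3
= 229/15

229/15


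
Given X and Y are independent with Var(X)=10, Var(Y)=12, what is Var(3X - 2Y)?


Independence => Cov(X,Y)=0
Var(3X - 2Y) = 3^2*Var(X) + (-2)^2*Var(Y)
= 9*10 + 4*12 = 138

138


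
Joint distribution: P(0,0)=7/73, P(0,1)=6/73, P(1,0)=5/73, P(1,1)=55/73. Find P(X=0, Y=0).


Read from table: P(X=0, Y=0) = 7/73

7/73


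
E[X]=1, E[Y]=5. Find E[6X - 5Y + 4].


E[6X - 5Y + 4] = 6*E[X] - 5*E[Y] + 4
= (6)*(1) + (-5)*(5) + (4)
= 6 - 25 + 4 = -15

-15


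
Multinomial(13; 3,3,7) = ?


13! = 6227020800
Denominator: 3!=6 * 3!=6 * 7!=5040
Coefficient = 6227020800 / 181440 = 34320

34320


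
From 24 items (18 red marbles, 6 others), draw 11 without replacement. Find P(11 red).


P(X=11) = C(18,11)*C(6,0) / C(24,11)
= 31824*1 / 2496144
= 31824/2496144 = 39/3059

39/3059


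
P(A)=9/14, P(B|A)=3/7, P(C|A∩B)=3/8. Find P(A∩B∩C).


P(A∩B∩C) = P(A) * P(B|A) * P(C|A∩B)
= 9/14 * 3/7 * 3/8
= 27/98 * 3/8 = 81/784

81/784


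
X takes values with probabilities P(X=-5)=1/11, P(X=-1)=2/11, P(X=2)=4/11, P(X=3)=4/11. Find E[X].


E[X] = sum(x * P(x))
= -5*1/11 - 1*2/11 + 2*4/11 + 3*4/11
= 13/11

13/11


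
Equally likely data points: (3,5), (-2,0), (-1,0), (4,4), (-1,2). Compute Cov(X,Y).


E[X]=3/5, E[Y]=11/5, E[XY]=29/5
Cov(X,Y) = E[XY] - E[X]E[Y] = 29/5 - 3/5*11/5 = 112/25

112/25


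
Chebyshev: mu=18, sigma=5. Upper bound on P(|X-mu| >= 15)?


k = 15/5 = 3
Chebyshev: P(|X-mu| >= k*sigma) <= 1/k^2 = 1/3^2 = 1/9

1/9


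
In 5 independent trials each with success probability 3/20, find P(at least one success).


P(at least one) = 1 - P(none)
P(none) = (1 - 3/20)^5 = (17/20)^5 = 1419857/3200000
P(at least one) = 1 - 1419857/3200000 = 1780143/3200000

1780143/3200000


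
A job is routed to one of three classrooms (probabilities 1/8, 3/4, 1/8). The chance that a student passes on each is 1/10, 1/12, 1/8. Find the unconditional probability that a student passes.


P(A) = P(A|B1)P(B1) + P(A|B2)P(B2) + P(A|B3)P(B3)
= 1/10*1/8 + 1/12*3/4 + 1/8*1/8
= 1/80 + 1/16 + 1/64 = 29/320

29/320


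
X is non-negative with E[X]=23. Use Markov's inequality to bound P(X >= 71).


Markov: P(X >= a) <= E[X]/a
P(X >= 71) <= 23/71

23/71


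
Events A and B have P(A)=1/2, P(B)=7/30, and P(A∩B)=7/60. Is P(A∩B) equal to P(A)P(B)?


P(A)*P(B) = 1/2*7/30 = 7/60
P(A∩B) = 7/60, which equals P(A)P(B), so independent

Yes, A and B are independent


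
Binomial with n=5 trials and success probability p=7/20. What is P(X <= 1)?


P(X<=1) = P(X=0) + P(X=1)
= 371293/3200000 + 199927/640000
= 85683/200000

85683/200000


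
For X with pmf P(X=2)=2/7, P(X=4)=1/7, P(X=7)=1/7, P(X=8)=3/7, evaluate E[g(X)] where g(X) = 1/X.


E[1/X] = sum(g(x)*P(x))
= 1/2*2/7 + 1/4*1/7 + 1/7*1/7 + 1/8*3/7
= 99/392

99/392


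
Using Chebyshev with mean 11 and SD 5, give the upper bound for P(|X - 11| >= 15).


k = 15/5 = 3
Chebyshev: P(|X-mu| >= k*sigma) <= 1/k^2 = 1/3^2 = 1/9

1/9


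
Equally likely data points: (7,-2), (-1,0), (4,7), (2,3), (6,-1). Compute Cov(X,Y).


E[X]=18/5, E[Y]=7/5, E[XY]=14/5
Cov(X,Y) = E[XY] - E[X]E[Y] = 14/5 - 18/5*7/5 = -56/25

-56/25


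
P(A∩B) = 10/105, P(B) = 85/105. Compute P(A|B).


P(A|B) = P(A∩B)/P(B) = (10/105)/(85/105) = 10/85 = 2/17

2/17


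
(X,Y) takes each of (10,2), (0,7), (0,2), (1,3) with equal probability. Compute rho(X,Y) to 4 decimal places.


Cov(X,Y) = -3.8750, Var(X) = 17.6875, Var(Y) = 4.2500
rho = Cov/(sqrt(VarX)*sqrt(VarY)) = -0.4469

-0.4469


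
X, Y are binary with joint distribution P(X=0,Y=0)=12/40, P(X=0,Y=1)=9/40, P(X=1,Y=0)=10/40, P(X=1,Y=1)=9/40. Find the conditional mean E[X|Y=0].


P(Y=0) = 22/40
E[X|Y=0] = (0*12 + 1*10)/22 = 10/22 = 5/11

5/11


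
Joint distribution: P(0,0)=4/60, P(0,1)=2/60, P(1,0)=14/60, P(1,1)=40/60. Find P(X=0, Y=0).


Read from table: P(X=0, Y=0) = 4/60 = 1/15

1/15


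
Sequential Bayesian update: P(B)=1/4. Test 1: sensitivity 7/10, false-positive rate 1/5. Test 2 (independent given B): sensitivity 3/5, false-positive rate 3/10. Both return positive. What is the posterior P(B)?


After test 1: P(+) = 7/10*1/4 + 1/5*3/4 = 13/40
P(B|+) = (7/40)/(13/40) = 7/13
After test 2 (use post1 as new prior): P(+) = 3/5*7/13 + 3/10*6/13 = 6/13
P(B|+,+) = (21/65)/(6/13) = 7/10

7/10


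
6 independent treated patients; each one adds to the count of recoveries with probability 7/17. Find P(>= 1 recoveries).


P(at least one) = 1 - P(none)
P(none) = (1 - 7/17)^6 = (10/17)^6 = 1000000/24137569
P(at least one) = 1 - 1000000/24137569 = 23137569/24137569

23137569/24137569


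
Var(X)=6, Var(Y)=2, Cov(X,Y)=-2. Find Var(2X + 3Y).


Var(2X + 3Y) = 2^2*Var(X) + 3^2*Var(Y) + 2*2*3*Cov(X,Y)
= 4*6 + 9*2 + 12*(-2)
= 24 + 18 - 24 = 18

18


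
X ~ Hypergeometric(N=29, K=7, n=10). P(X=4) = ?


P(X=4) = C(7,4)*C(22,6) / C(29,10)
= 35*74613 / 20030010
= 2611455/20030010 = 2261/17342

2261/17342


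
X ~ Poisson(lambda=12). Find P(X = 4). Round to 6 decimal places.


P(X=4) = e^(-12) * 12^4 / 4!
≈ 0.000006144212353 * 20736 / 24
≈ 0.005309

0.005309


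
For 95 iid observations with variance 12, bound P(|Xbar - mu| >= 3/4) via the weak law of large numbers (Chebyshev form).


Var(Xbar) = Var(X)/n = 12/95
Chebyshev: P(|Xbar-mu| >= 3/4) <= Var(Xbar)/(3/4)^2 = (12/95)/(9/16) = 64/285

64/285


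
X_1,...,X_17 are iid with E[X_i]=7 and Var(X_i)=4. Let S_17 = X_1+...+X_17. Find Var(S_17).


By independence, Var(S_n) = n*Var(X_1) = 17*4 = 68

68


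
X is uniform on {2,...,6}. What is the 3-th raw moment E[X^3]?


E[X^3] = (1/5) * sum(x^3 for x=2..6)
= 440/5 = 88

88


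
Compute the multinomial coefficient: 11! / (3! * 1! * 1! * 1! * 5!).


11! = 39916800
Denominator: 3!=6 * 1!=1 * 1!=1 * 1!=1 * 5!=120
Coefficient = 39916800 / 720 = 55440

55440


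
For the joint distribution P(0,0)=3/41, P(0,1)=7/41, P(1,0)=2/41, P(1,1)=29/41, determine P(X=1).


P(X=1) = P(1,0)+P(1,1) = 2/41 + 29/41 = 31/41

31/41


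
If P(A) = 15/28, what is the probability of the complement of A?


P(A') = 1 - P(A) = 1 - 15/28 = 13/28

13/28


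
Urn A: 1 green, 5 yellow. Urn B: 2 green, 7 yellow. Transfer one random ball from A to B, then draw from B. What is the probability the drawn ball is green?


P(transfer green) = 1/6; P(transfer yellow) = 5/6
If green transferred: Urn II has 3 green of 10, so P(green|green moved) = 3/10
If yellow transferred: Urn II has 2 green of 10, so P(green|yellow moved) = 1/5
By total probability: P(green) = 1/6*3/10 + 5/6*1/5 = 13/60

13/60


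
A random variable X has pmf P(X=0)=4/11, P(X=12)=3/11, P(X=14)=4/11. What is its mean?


E[X] = sum(x * P(x))
= 0*4/11 + 12*3/11 + 14*4/11
= 92/11

92/11


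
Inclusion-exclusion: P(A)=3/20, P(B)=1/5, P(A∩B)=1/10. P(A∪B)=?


P(A∪B) = P(A) + P(B) - P(A∩B)
= 3/20 + 1/5 - 1/10 = 1/4

1/4


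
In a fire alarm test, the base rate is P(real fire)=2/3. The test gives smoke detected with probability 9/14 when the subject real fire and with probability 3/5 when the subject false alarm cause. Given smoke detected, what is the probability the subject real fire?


P(A) = P(A|B)P(B) + P(A|B')P(B') = 9/14*2/3 + 3/5*1/3 = 22/35
P(B|A) = P(A|B)P(B)/P(A) = (3/7)/(22/35) = 15/22

15/22


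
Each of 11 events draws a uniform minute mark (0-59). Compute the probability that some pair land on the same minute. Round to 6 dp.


P(all different) = prod((60-i)/60 for i=0..10) = 0.377056
P(at least one match) = 1 - 0.377056 = 0.622944

0.622944


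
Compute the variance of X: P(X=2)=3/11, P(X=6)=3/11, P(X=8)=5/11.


E[X] = 64/11, E[X^2] = 40
Var(X) = E[X^2] - (E[X])^2 = 40 - (64/11)^2 = 744/121

744/121


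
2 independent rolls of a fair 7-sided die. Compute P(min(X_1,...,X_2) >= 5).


P(min >= 5) = P(all X_i >= 5) = (P(X_1 >= 5))^2
= (3/7)^2 = 9/49

9/49


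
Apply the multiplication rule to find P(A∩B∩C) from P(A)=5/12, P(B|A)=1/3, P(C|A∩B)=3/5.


P(A∩B∩C) = P(A) * P(B|A) * P(C|A∩B)
= 5/12 * 1/3 * 3/5
= 5/36 * 3/5 = 1/12

1/12


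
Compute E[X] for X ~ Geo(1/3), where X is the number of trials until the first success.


For geometric (trials until first success), E[X] = 1/p = 1/(1/3) = 3

3


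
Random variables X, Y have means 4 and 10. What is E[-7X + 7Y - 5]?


E[-7X + 7Y - 5] = -7*E[X] + 7*E[Y] - 5
= (-7)*(4) + (7)*(10) + (-5)
= -28 + 70 - 5 = 37

37


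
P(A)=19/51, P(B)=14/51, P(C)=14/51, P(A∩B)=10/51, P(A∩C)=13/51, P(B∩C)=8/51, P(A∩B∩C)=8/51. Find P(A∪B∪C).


P(A∪B∪C) = P(A)+P(B)+P(C) - P(AB)-P(AC)-P(BC) + P(ABC)
= 19/51+14/51+14/51 - 10/51-13/51-8/51 + 8/51
= 8/17

8/17


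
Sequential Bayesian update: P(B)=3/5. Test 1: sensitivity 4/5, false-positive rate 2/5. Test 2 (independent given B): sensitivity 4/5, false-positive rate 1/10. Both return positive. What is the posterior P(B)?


After test 1: P(+) = 4/5*3/5 + 2/5*2/5 = 16/25
P(B|+) = (12/25)/(16/25) = 3/4
After test 2 (use post1 as new prior): P(+) = 4/5*3/4 + 1/10*1/4 = 5/8
P(B|+,+) = (3/5)/(5/8) = 24/25

24/25


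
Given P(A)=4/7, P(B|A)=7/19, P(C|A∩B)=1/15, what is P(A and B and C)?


P(A∩B∩C) = P(A) * P(B|A) * P(C|A∩B)
= 4/7 * 7/19 * 1/15
= 4/19 * 1/15 = 4/285

4/285


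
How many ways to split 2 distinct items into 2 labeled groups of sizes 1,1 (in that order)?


2! = 2
Denominator: 1!=1 * 1!=1
Coefficient = 2 / 1 = 2

2


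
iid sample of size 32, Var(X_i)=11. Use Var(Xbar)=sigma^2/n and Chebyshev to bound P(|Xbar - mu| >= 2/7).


Var(Xbar) = Var(X)/n = 11/32
Chebyshev: P(|Xbar-mu| >= 2/7) <= Var(Xbar)/(2/7)^2 = (11/32)/(4/49) = 539/128
Bound exceeds 1, so trivial bound: 1

1


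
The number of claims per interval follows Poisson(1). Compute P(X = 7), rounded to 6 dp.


P(X=7) = e^(-1) * 1^7 / 7!
≈ 0.3678794412 * 1 / 5040
≈ 0.000073

0.000073


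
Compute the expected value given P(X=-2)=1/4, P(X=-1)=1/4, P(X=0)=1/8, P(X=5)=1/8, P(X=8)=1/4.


E[X] = sum(x * P(x))
= -2*1/4 - 1*1/4 + 0*1/8 + 5*1/8 + 8*1/4
= 15/8

15/8


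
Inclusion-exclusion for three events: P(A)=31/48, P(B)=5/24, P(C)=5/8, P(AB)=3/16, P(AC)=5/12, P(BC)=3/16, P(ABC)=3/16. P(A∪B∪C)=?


P(A∪B∪C) = P(A)+P(B)+P(C) - P(AB)-P(AC)-P(BC) + P(ABC)
= 31/48+5/24+5/8 - 3/16-5/12-3/16 + 3/16
= 7/8

7/8


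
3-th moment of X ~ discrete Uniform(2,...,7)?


E[X^3] = (1/6) * sum(x^3 for x=2..7)
= 783/6 = 261/2

261/2


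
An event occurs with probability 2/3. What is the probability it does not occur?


P(A') = 1 - P(A) = 1 - 2/3 = 1/3

1/3


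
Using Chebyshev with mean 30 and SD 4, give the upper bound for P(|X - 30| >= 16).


k = 16/4 = 4
Chebyshev: P(|X-mu| >= k*sigma) <= 1/k^2 = 1/4^2 = 1/16

1/16


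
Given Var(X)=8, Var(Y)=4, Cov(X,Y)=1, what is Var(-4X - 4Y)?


Var(-4X - 4Y) = (-4)^2*Var(X) + (-4)^2*Var(Y) + 2*(-4)*(-4)*Cov(X,Y)
= 16*8 + 16*4 + 32*1
= 128 + 64 + 32 = 224

224


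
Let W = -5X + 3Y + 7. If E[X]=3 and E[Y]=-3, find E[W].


E[-5X + 3Y + 7] = -5*E[X] + 3*E[Y] + 7
= (-5)*(3) + (3)*(-3) + (7)
= -15 - 9 + 7 = -17

-17


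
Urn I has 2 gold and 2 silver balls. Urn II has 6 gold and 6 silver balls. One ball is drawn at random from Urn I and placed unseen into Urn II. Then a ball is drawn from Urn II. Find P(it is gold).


P(transfer gold) = 2/4 = 1/2; P(transfer silver) = 1/2
If gold transferred: Urn II has 7 gold of 13, so P(gold|gold moved) = 7/13
If silver transferred: Urn II has 6 gold of 13, so P(gold|silver moved) = 6/13
By total probability: P(gold) = 1/2*7/13 + 1/2*6/13 = 1/2

1/2


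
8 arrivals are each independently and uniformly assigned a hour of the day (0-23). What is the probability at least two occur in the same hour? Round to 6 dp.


P(all different) = prod((24-i)/24 for i=0..7) = 0.269399
P(at least one match) = 1 - 0.269399 = 0.730601

0.730601


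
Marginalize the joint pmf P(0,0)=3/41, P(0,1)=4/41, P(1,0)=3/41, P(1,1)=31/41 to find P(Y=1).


P(Y=1) = P(0,1)+P(1,1) = 4/41 + 31/41 = 35/41

35/41


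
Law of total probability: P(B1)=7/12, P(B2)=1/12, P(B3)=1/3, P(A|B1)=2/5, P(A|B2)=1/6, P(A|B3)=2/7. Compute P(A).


P(A) = P(A|B1)P(B1) + P(A|B2)P(B2) + P(A|B3)P(B3)
= 2/5*7/12 + 1/6*1/12 + 2/7*1/3
= 7/30 + 1/72 + 2/21 = 863/2520

863/2520


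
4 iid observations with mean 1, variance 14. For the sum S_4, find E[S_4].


E[S_n] = n*E[X_1] = 4*1 = 4

4


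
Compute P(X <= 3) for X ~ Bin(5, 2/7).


P(X<=3) = P(X=0) + P(X=1) + P(X=2) + P(X=3)
= 3125/16807 + 6250/16807 + 5000/16807 + 2000/16807
= 16375/16807

16375/16807


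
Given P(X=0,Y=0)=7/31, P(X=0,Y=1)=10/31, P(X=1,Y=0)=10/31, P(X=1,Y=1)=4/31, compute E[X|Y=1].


P(Y=1) = 14/31
E[X|Y=1] = (0*10 + 1*4)/14 = 4/14 = 2/7

2/7


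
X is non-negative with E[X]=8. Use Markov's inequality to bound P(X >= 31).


Markov: P(X >= a) <= E[X]/a
P(X >= 31) <= 8/31

8/31


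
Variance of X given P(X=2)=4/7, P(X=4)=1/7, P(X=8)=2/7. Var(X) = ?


E[X] = 4, E[X^2] = 160/7
Var(X) = E[X^2] - (E[X])^2 = 160/7 - (4)^2 = 48/7

48/7


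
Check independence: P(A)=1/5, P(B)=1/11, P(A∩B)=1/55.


P(A)*P(B) = 1/5*1/11 = 1/55
P(A∩B) = 1/55, which equals P(A)P(B), so independent

Yes, A and B are independent


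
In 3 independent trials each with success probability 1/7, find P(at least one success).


P(at least one) = 1 - P(none)
P(none) = (1 - 1/7)^3 = (6/7)^3 = 216/343
P(at least one) = 1 - 216/343 = 127/343

127/343


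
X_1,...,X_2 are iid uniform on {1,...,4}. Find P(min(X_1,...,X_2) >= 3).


P(min >= 3) = P(all X_i >= 3) = (P(X_1 >= 3))^2
= (2/4)^2 = (1/2)^2 = 1/4

1/4


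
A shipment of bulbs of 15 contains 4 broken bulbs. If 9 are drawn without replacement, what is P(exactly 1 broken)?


P(X=1) = C(4,1)*C(11,8) / C(15,9)
= 4*165 / 5005
= 660/5005 = 12/91

12/91


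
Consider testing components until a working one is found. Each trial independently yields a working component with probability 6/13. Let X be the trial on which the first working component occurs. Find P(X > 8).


P(X > 8) = P(first 8 trials all fail) = (1-p)^8 = (7/13)^8 = 5764801/815730721

5764801/815730721


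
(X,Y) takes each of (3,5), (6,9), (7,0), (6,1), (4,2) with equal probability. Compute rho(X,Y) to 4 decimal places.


Cov(X,Y) = -1.0800, Var(X) = 2.1600, Var(Y) = 10.6400
rho = Cov/(sqrt(VarX)*sqrt(VarY)) = -0.2253

-0.2253


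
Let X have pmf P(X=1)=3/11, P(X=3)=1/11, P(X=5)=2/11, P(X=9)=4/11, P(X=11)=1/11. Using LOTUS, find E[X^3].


E[X^3] = sum(g(x)*P(x))
= 1*3/11 + 27*1/11 + 125*2/11 + 729*4/11 + 1331*1/11
= 4527/11

4527/11


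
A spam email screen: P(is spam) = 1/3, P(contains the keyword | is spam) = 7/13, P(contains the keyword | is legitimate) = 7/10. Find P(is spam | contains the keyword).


P(A) = P(A|B)P(B) + P(A|B')P(B') = 7/13*1/3 + 7/10*2/3 = 42/65
P(B|A) = P(A|B)P(B)/P(A) = (7/39)/(42/65) = 5/18

5/18


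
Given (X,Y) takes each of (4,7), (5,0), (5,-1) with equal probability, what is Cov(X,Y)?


E[X]=14/3, E[Y]=2, E[XY]=23/3
Cov(X,Y) = E[XY] - E[X]E[Y] = 23/3 - 14/3*2 = -5/3

-5/3


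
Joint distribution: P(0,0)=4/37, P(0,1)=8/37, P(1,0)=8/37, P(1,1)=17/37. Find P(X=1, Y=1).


Read from table: P(X=1, Y=1) = 17/37

17/37


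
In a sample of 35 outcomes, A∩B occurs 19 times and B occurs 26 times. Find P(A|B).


P(A|B) = P(A∩B)/P(B) = (19/35)/(26/35) = 19/26

19/26


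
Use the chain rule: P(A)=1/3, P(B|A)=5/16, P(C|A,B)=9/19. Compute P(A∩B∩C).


P(A∩B∩C) = P(A) * P(B|A) * P(C|A∩B)
= 1/3 * 5/16 * 9/19
= 5/48 * 9/19 = 15/304

15/304


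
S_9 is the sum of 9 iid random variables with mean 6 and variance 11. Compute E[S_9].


E[S_n] = n*E[X_1] = 9*6 = 54

54


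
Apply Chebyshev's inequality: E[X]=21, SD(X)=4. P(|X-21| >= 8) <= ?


k = 8/4 = 2
Chebyshev: P(|X-mu| >= k*sigma) <= 1/k^2 = 1/2^2 = 1/4

1/4


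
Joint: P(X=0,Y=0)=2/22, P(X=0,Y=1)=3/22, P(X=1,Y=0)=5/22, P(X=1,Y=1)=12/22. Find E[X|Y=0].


P(Y=0) = 7/22
E[X|Y=0] = (0*2 + 1*5)/7 = 5/7

5/7


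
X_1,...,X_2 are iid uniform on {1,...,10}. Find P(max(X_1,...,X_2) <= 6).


P(max <= 6) = P(all X_i <= 6) = (P(X_1 <= 6))^2
= (6/10)^2 = (3/5)^2 = 9/25

9/25


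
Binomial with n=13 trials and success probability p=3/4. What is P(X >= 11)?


P(X>=11) = P(X=11) + P(X=12) + P(X=13)
= 6908733/33554432 + 6908733/67108864 + 1594323/67108864
= 11160261/33554432

11160261/33554432


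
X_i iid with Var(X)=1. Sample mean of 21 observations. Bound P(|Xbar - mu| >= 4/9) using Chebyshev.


Var(Xbar) = Var(X)/n = 1/21
Chebyshev: P(|Xbar-mu| >= 4/9) <= Var(Xbar)/(4/9)^2 = (1/21)/(16/81) = 27/112

27/112


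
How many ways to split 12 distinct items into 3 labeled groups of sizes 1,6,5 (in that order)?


12! = 479001600
Denominator: 1!=1 * 6!=720 * 5!=120
Coefficient = 479001600 / 86400 = 5544

5544


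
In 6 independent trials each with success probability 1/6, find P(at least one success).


P(at least one) = 1 - P(none)
P(none) = (1 - 1/6)^6 = (5/6)^6 = 15625/46656
P(at least one) = 1 - 15625/46656 = 31031/46656

31031/46656


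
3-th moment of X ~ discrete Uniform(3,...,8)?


E[X^3] = (1/6) * sum(x^3 for x=3..8)
= 1287/6 = 429/2

429/2


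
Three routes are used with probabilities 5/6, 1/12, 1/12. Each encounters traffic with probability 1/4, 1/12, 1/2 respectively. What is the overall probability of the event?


P(A) = P(A|B1)P(B1) + P(A|B2)P(B2) + P(A|B3)P(B3)
= 1/4*5/6 + 1/12*1/12 + 1/2*1/12
= 5/24 + 1/144 + 1/24 = 37/144

37/144


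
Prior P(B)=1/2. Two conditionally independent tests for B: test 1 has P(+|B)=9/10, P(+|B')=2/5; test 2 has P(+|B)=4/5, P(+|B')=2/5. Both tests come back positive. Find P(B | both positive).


After test 1: P(+) = 9/10*1/2 + 2/5*1/2 = 13/20
P(B|+) = (9/20)/(13/20) = 9/13
After test 2 (use post1 as new prior): P(+) = 4/5*9/13 + 2/5*4/13 = 44/65
P(B|+,+) = (36/65)/(44/65) = 9/11

9/11


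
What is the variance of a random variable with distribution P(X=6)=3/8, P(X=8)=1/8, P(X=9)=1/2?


E[X] = 31/4, E[X^2] = 62
Var(X) = E[X^2] - (E[X])^2 = 62 - (31/4)^2 = 31/16

31/16


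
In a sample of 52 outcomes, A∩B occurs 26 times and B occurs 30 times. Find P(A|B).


P(A|B) = P(A∩B)/P(B) = (26/52)/(30/52) = 26/30 = 13/15

13/15


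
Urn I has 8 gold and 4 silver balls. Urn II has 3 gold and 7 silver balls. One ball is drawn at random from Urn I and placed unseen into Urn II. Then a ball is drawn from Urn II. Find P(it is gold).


P(transfer gold) = 8/12 = 2/3; P(transfer silver) = 1/3
If gold transferred: Urn II has 4 gold of 11, so P(gold|gold moved) = 4/11
If silver transferred: Urn II has 3 gold of 11, so P(gold|silver moved) = 3/11
By total probability: P(gold) = 2/3*4/11 + 1/3*3/11 = 1/3

1/3


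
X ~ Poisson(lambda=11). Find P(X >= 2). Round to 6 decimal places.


P(X>=2) = 1 - P(X<=1) = 1 - (e^(-11)*11^0/0! + e^(-11)*11^1/1!)
≈ 1 - (0.0000167017 + 0.0001837187)
= 1 - 0.0002004204 = 0.9997995796
≈ 0.999800

0.999800


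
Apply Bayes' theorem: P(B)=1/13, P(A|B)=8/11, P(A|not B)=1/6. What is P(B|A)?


P(A) = P(A|B)P(B) + P(A|B')P(B') = 8/11*1/13 + 1/6*12/13 = 30/143
P(B|A) = P(A|B)P(B)/P(A) = (8/143)/(30/143) = 4/15

4/15


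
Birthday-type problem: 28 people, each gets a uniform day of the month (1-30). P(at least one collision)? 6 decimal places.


P(all different) = prod((30-i)/30 for i=0..27) = 0.000000
P(at least one match) = 1 - 0.000000 = 1.000000

1.000000


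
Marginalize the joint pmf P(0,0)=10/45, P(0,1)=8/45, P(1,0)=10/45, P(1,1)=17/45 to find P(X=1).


P(X=1) = P(1,0)+P(1,1) = 10/45 + 17/45 = 27/45 = 3/5

3/5


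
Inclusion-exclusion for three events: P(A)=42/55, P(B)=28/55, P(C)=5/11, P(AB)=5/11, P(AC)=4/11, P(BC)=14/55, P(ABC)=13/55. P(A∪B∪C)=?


P(A∪B∪C) = P(A)+P(B)+P(C) - P(AB)-P(AC)-P(BC) + P(ABC)
= 42/55+28/55+5/11 - 5/11-4/11-14/55 + 13/55
= 49/55

49/55


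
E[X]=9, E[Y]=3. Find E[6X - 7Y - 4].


E[6X - 7Y - 4] = 6*E[X] - 7*E[Y] - 4
= (6)*(9) + (-7)*(3) + (-4)
= 54 - 21 - 4 = 29

29


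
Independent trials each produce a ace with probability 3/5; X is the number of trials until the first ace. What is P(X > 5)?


P(X > 5) = P(first 5 trials all fail) = (1-p)^5 = (2/5)^5 = 32/3125

32/3125


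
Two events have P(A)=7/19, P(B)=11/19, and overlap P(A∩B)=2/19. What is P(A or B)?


P(A∪B) = P(A) + P(B) - P(A∩B)
= 7/19 + 11/19 - 2/19 = 16/19

16/19


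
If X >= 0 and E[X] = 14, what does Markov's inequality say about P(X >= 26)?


Markov: P(X >= a) <= E[X]/a
P(X >= 26) <= 14/26 = 7/13

7/13


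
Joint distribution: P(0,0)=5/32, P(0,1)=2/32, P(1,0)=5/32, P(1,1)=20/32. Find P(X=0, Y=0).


Read from table: P(X=0, Y=0) = 5/32

5/32


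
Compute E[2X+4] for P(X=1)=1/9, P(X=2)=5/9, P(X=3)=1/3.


E[2X+4] = sum(g(x)*P(x))
= 6*1/9 + 8*5/9 + 10*1/3
= 76/9

76/9


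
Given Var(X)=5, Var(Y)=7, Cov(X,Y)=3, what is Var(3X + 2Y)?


Var(3X + 2Y) = 3^2*Var(X) + 2^2*Var(Y) + 2*3*2*Cov(X,Y)
= 9*5 + 4*7 + 12*3
= 45 + 28 + 36 = 109

109


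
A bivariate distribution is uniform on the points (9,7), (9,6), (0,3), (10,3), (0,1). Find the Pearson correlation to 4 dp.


Cov(X,Y) = 7.0000, Var(X) = 21.0400, Var(Y) = 4.8000
rho = Cov/(sqrt(VarX)*sqrt(VarY)) = 0.6966

0.6966


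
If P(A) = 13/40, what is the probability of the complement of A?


P(A') = 1 - P(A) = 1 - 13/40 = 27/40

27/40


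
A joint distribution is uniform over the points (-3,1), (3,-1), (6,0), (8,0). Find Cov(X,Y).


E[X]=7/2, E[Y]=0, E[XY]=-3/2
Cov(X,Y) = E[XY] - E[X]E[Y] = -3/2 - 7/2*0 = -3/2

-3/2


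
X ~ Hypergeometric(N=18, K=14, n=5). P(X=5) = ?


P(X=5) = C(14,5)*C(4,0) / C(18,5)
= 2002*1 / 8568
= 2002/8568 = 143/612

143/612


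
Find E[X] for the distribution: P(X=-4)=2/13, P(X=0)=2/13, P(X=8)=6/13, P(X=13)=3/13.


E[X] = sum(x * P(x))
= -4*2/13 + 0*2/13 + 8*6/13 + 13*3/13
= 79/13

79/13


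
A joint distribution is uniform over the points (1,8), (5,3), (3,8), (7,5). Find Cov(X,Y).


E[X]=4, E[Y]=6, E[XY]=41/2
Cov(X,Y) = E[XY] - E[X]E[Y] = 41/2 - 4*6 = -7/2

-7/2


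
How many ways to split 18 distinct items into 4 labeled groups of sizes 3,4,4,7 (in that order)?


18! = 6402373705728000
Denominator: 3!=6 * 4!=24 * 4!=24 * 7!=5040
Coefficient = 6402373705728000 / 17418240 = 367567200

367567200


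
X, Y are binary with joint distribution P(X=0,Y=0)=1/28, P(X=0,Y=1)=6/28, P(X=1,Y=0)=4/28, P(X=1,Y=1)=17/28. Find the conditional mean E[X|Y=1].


P(Y=1) = 23/28
E[X|Y=1] = (0*6 + 1*17)/23 = 17/23

17/23


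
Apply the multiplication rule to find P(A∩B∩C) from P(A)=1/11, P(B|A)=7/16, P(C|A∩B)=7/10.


P(A∩B∩C) = P(A) * P(B|A) * P(C|A∩B)
= 1/11 * 7/16 * 7/10
= 7/176 * 7/10 = 49/1760

49/1760


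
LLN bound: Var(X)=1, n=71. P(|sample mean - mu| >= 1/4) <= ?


Var(Xbar) = Var(X)/n = 1/71
Chebyshev: P(|Xbar-mu| >= 1/4) <= Var(Xbar)/(1/4)^2 = (1/71)/(1/16) = 16/71

16/71


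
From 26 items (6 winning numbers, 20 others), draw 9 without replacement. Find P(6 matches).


P(X=6) = C(6,6)*C(20,3) / C(26,9)
= 1*1140 / 3124550
= 1140/3124550 = 6/16445

6/16445


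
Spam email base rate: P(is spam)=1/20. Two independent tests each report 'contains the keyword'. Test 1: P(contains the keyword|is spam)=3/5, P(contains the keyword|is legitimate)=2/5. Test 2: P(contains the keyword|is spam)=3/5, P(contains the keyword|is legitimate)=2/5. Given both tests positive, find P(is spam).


After test 1: P(+) = 3/5*1/20 + 2/5*19/20 = 41/100
P(B|+) = (3/100)/(41/100) = 3/41
After test 2 (use post1 as new prior): P(+) = 3/5*3/41 + 2/5*38/41 = 17/41
P(B|+,+) = (9/205)/(17/41) = 9/85

9/85


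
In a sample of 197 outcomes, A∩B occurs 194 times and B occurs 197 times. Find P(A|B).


P(A|B) = P(A∩B)/P(B) = (194/197)/(197/197) = 194/197

194/197


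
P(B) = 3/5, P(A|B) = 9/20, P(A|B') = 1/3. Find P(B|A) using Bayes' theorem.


P(A) = P(A|B)P(B) + P(A|B')P(B') = 9/20*3/5 + 1/3*2/5 = 121/300
P(B|A) = P(A|B)P(B)/P(A) = (27/100)/(121/300) = 81/121

81/121


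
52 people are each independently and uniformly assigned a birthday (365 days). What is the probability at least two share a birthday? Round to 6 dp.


P(all different) = prod((365-i)/365 for i=0..51) = 0.021995
P(at least one match) = 1 - 0.021995 = 0.978005

0.978005


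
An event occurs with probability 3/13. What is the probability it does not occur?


P(A') = 1 - P(A) = 1 - 3/13 = 10/13

10/13


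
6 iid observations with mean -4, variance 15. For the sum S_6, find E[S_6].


E[S_n] = n*E[X_1] = 6*-4 = -24

-24


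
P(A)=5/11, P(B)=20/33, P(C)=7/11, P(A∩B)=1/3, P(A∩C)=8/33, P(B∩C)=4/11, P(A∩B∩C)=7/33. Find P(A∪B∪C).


P(A∪B∪C) = P(A)+P(B)+P(C) - P(AB)-P(AC)-P(BC) + P(ABC)
= 5/11+20/33+7/11 - 1/3-8/33-4/11 + 7/33
= 32/33

32/33


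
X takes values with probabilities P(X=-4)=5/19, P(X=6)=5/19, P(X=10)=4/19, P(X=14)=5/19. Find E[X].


E[X] = sum(x * P(x))
= -4*5/19 + 6*5/19 + 10*4/19 + 14*5/19
= 120/19

120/19


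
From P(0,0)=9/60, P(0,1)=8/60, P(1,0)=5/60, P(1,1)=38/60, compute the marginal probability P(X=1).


P(X=1) = P(1,0)+P(1,1) = 5/60 + 38/60 = 43/60

43/60


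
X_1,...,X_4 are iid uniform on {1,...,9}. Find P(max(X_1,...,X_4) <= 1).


P(max <= 1) = P(all X_i <= 1) = (P(X_1 <= 1))^4
= (1/9)^4 = 1/6561

1/6561


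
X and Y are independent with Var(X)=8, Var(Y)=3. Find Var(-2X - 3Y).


Independence => Cov(X,Y)=0
Var(-2X - 3Y) = (-2)^2*Var(X) + (-3)^2*Var(Y)
= 4*8 + 9*3 = 59

59


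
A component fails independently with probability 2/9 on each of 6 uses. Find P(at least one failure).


P(at least one) = 1 - P(none)
P(none) = (1 - 2/9)^6 = (7/9)^6 = 117649/531441
P(at least one) = 1 - 117649/531441 = 413792/531441

413792/531441


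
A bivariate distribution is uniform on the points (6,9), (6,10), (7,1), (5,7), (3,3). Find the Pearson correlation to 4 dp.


Cov(X,Y) = 0.6000, Var(X) = 1.8400, Var(Y) = 12.0000
rho = Cov/(sqrt(VarX)*sqrt(VarY)) = 0.1277

0.1277


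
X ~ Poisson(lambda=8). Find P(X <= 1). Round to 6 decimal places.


P(X<=1) = e^(-8)*8^0/0! + e^(-8)*8^1/1!
≈ 0.0003354626 + 0.0026837010
= 0.0030191636
≈ 0.003019

0.003019


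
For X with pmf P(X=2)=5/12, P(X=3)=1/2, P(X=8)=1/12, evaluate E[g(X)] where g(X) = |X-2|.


E[|X-2|] = sum(g(x)*P(x))
= 0*5/12 + 1*1/2 + 6*1/12
= 1

1


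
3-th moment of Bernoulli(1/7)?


For Bernoulli: X in {0,1}
E[X^3] = 0^3*(1-1/7) + 1^3*1/7 = 1/7

1/7


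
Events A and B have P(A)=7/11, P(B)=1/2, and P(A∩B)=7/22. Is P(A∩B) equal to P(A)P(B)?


P(A)*P(B) = 7/11*1/2 = 7/22
P(A∩B) = 7/22, which equals P(A)P(B), so independent

Yes, A and B are independent


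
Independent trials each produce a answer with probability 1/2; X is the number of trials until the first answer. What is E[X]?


For geometric (trials until first success), E[X] = 1/p = 1/(1/2) = 2

2


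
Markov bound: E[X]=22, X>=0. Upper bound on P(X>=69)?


Markov: P(X >= a) <= E[X]/a
P(X >= 69) <= 22/69

22/69


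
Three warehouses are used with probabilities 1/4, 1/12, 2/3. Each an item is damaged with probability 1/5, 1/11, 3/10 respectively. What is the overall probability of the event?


P(A) = P(A|B1)P(B1) + P(A|B2)P(B2) + P(A|B3)P(B3)
= 1/5*1/4 + 1/11*1/12 + 3/10*2/3
= 1/20 + 1/132 + 1/5 = 17/66

17/66


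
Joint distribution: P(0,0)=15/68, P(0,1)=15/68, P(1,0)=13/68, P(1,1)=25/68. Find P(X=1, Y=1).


Read from table: P(X=1, Y=1) = 25/68

25/68


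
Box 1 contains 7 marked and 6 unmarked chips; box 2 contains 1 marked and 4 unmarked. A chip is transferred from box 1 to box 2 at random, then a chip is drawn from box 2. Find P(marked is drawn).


P(transfer marked) = 7/13; P(transfer unmarked) = 6/13
If marked transferred: Urn II has 2 marked of 6, so P(marked|marked moved) = 1/3
If unmarked transferred: Urn II has 1 marked of 6, so P(marked|unmarked moved) = 1/6
By total probability: P(marked) = 7/13*1/3 + 6/13*1/6 = 10/39

10/39


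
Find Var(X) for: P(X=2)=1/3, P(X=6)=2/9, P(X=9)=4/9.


E[X] = 6, E[X^2] = 136/3
Var(X) = E[X^2] - (E[X])^2 = 136/3 - (6)^2 = 28/3

28/3


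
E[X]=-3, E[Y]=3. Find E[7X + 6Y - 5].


E[7X + 6Y - 5] = 7*E[X] + 6*E[Y] - 5
= (7)*(-3) + (6)*(3) + (-5)
= -21 + 18 - 5 = -8

-8


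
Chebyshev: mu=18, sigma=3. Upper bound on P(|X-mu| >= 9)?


k = 9/3 = 3
Chebyshev: P(|X-mu| >= k*sigma) <= 1/k^2 = 1/3^2 = 1/9

1/9


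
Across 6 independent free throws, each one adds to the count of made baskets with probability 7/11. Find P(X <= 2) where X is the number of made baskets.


P(X<=2) = P(X=0) + P(X=1) + P(X=2)
= 4096/1771561 + 43008/1771561 + 188160/1771561
= 235264/1771561

235264/1771561


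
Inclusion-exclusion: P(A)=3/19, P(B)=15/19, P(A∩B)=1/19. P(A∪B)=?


P(A∪B) = P(A) + P(B) - P(A∩B)
= 3/19 + 15/19 - 1/19 = 17/19

17/19


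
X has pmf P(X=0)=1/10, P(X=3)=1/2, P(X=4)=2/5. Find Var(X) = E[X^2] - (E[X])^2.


E[X] = 31/10, E[X^2] = 109/10
Var(X) = E[X^2] - (E[X])^2 = 109/10 - (31/10)^2 = 129/100

129/100


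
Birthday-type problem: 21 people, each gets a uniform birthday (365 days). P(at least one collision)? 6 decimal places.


P(all different) = prod((365-i)/365 for i=0..20) = 0.556312
P(at least one match) = 1 - 0.556312 = 0.443688

0.443688


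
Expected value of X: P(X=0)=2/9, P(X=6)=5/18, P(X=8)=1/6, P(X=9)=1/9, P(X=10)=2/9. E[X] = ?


E[X] = sum(x * P(x))
= 0*2/9 + 6*5/18 + 8*1/6 + 9*1/9 + 10*2/9
= 56/9

56/9


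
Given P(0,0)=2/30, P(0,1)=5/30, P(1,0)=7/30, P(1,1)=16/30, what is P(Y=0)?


P(Y=0) = P(0,0)+P(1,0) = 2/30 + 7/30 = 9/30 = 3/10

3/10


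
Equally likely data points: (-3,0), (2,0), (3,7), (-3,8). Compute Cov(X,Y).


E[X]=-1/4, E[Y]=15/4, E[XY]=-3/4
Cov(X,Y) = E[XY] - E[X]E[Y] = -3/4 + 1/4*15/4 = 3/16

3/16


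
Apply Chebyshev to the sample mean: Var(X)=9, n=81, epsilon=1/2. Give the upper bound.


Var(Xbar) = Var(X)/n = 9/81
Chebyshev: P(|Xbar-mu| >= 1/2) <= Var(Xbar)/(1/2)^2 = (1/9)/(1/4) = 4/9

4/9


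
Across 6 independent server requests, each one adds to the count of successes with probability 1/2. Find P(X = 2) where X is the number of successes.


P(X=2) = C(6,2) * p^2 * (1-p)^4
= 15 * 1/4 * 1/16
= 15/64

15/64


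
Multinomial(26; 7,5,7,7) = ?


26! = 403291461126605635584000000
Denominator: 7!=5040 * 5!=120 * 7!=5040 * 7!=5040
Coefficient = 403291461126605635584000000 / 15362887680000 = 26251019308800

26251019308800


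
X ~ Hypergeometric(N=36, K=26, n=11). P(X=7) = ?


P(X=7) = C(26,7)*C(10,4) / C(36,11)
= 657800*210 / 600805296
= 138138000/600805296 = 31625/137547

31625/137547


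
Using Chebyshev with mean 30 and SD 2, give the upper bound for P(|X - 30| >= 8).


k = 8/2 = 4
Chebyshev: P(|X-mu| >= k*sigma) <= 1/k^2 = 1/4^2 = 1/16

1/16


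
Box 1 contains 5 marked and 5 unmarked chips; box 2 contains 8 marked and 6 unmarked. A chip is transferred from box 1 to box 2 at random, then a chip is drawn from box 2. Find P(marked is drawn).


P(transfer marked) = 5/10 = 1/2; P(transfer unmarked) = 1/2
If marked transferred: Urn II has 9 marked of 15, so P(marked|marked moved) = 3/5
If unmarked transferred: Urn II has 8 marked of 15, so P(marked|unmarked moved) = 8/15
By total probability: P(marked) = 1/2*3/5 + 1/2*8/15 = 17/30

17/30


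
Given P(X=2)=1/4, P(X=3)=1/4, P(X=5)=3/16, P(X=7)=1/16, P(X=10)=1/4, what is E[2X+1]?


E[2X+1] = sum(g(x)*P(x))
= 5*1/4 + 7*1/4 + 11*3/16 + 15*1/16 + 21*1/4
= 45/4

45/4


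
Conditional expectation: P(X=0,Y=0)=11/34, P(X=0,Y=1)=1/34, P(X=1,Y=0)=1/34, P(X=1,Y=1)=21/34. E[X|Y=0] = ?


P(Y=0) = 12/34
E[X|Y=0] = (0*11 + 1*1)/12 = 1/12

1/12


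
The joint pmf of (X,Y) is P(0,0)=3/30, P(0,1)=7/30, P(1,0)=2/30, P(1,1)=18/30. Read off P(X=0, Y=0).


Read from table: P(X=0, Y=0) = 3/30 = 1/10

1/10


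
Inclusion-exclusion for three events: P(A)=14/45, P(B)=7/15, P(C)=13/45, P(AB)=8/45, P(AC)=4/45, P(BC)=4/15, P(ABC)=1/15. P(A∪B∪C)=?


P(A∪B∪C) = P(A)+P(B)+P(C) - P(AB)-P(AC)-P(BC) + P(ABC)
= 14/45+7/15+13/45 - 8/45-4/45-4/15 + 1/15
= 3/5

3/5


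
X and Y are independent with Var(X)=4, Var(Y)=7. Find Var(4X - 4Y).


Independence => Cov(X,Y)=0
Var(4X - 4Y) = 4^2*Var(X) + (-4)^2*Var(Y)
= 16*4 + 16*7 = 176

176


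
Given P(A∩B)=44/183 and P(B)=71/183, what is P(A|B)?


P(A|B) = P(A∩B)/P(B) = (44/183)/(71/183) = 44/71

44/71


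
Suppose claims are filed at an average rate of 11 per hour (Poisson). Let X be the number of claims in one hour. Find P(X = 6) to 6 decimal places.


P(X=6) = e^(-11) * 11^6 / 6!
≈ 0.00001670170079 * 1771561 / 720
≈ 0.041095

0.041095


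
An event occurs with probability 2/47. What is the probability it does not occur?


P(A') = 1 - P(A) = 1 - 2/47 = 45/47

45/47


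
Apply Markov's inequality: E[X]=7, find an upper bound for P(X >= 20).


Markov: P(X >= a) <= E[X]/a
P(X >= 20) <= 7/20

7/20


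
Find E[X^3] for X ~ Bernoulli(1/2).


For Bernoulli: X in {0,1}
E[X^3] = 0^3*(1-1/2) + 1^3*1/2 = 1/2

1/2


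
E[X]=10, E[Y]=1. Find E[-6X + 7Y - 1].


E[-6X + 7Y - 1] = -6*E[X] + 7*E[Y] - 1
= (-6)*(10) + (7)*(1) + (-1)
= -60 + 7 - 1 = -54

-54


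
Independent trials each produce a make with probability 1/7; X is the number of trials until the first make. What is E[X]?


For geometric (trials until first success), E[X] = 1/p = 1/(1/7) = 7

7


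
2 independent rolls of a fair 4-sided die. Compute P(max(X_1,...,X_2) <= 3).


P(max <= 3) = P(all X_i <= 3) = (P(X_1 <= 3))^2
= (3/4)^2 = 9/16

9/16


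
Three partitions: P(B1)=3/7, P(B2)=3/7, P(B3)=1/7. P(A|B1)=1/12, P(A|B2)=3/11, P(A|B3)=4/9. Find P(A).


P(A) = P(A|B1)P(B1) + P(A|B2)P(B2) + P(A|B3)P(B3)
= 1/12*3/7 + 3/11*3/7 + 4/9*1/7
= 1/28 + 9/77 + 4/63 = 599/2772

599/2772


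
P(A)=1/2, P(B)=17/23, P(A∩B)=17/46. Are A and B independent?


P(A)*P(B) = 1/2*17/23 = 17/46
P(A∩B) = 17/46, which equals P(A)P(B), so independent

Yes, A and B are independent


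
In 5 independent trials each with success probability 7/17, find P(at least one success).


P(at least one) = 1 - P(none)
P(none) = (1 - 7/17)^5 = (10/17)^5 = 100000/1419857
P(at least one) = 1 - 100000/1419857 = 1319857/1419857

1319857/1419857


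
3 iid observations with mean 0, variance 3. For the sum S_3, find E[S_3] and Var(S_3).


E[S_n] = n*mu = 3*0 = 0
Var(S_n) = n*sigma^2 = 3*3 = 9

E[S_3]=0, Var(S_3)=9


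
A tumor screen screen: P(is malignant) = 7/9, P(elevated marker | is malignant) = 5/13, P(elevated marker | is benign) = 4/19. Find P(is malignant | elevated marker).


P(A) = P(A|B)P(B) + P(A|B')P(B') = 5/13*7/9 + 4/19*2/9 = 769/2223
P(B|A) = P(A|B)P(B)/P(A) = (35/117)/(769/2223) = 665/769

665/769


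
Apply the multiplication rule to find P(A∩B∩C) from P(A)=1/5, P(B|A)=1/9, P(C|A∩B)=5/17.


P(A∩B∩C) = P(A) * P(B|A) * P(C|A∩B)
= 1/5 * 1/9 * 5/17
= 1/45 * 5/17 = 1/153

1/153


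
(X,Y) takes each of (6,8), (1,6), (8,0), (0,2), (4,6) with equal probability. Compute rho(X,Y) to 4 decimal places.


Cov(X,Y) = -1.1200, Var(X) = 8.9600, Var(Y) = 8.6400
rho = Cov/(sqrt(VarX)*sqrt(VarY)) = -0.1273

-0.1273


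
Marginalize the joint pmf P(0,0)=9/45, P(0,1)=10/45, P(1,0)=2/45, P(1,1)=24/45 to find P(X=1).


P(X=1) = P(1,0)+P(1,1) = 2/45 + 24/45 = 26/45

26/45


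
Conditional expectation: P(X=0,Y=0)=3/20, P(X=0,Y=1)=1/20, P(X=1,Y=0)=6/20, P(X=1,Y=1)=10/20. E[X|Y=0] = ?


P(Y=0) = 9/20
E[X|Y=0] = (0*3 + 1*6)/9 = 6/9 = 2/3

2/3


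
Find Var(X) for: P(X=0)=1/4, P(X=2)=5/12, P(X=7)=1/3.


E[X] = 19/6, E[X^2] = 18
Var(X) = E[X^2] - (E[X])^2 = 18 - (19/6)^2 = 287/36

287/36


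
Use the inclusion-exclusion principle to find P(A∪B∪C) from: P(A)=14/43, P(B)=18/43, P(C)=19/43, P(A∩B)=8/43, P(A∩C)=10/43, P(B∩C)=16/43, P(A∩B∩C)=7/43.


P(A∪B∪C) = P(A)+P(B)+P(C) - P(AB)-P(AC)-P(BC) + P(ABC)
= 14/43+18/43+19/43 - 8/43-10/43-16/43 + 7/43
= 24/43

24/43


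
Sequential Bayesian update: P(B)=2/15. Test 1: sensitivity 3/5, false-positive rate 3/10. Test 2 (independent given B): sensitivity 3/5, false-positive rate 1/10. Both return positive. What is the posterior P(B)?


After test 1: P(+) = 3/5*2/15 + 3/10*13/15 = 17/50
P(B|+) = (2/25)/(17/50) = 4/17
After test 2 (use post1 as new prior): P(+) = 3/5*4/17 + 1/10*13/17 = 37/170
P(B|+,+) = (12/85)/(37/170) = 24/37

24/37
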